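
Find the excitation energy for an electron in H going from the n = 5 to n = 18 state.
0.5022 eV

The energy levels of a hydrogen-like atom are E_n = -13.6057 eV / n².

Energy at n = 5: E_5 = -13.6057 / 5² = -0.5442280 eV
Energy at n = 18: E_18 = -13.6057 / 18² = -0.0419929 eV

The excitation energy is the difference:
ΔE = E_18 - E_5
ΔE = -0.0419929 - (-0.5442280)
ΔE = 0.5022 eV

Since this is positive, energy must be absorbed (photon absorption).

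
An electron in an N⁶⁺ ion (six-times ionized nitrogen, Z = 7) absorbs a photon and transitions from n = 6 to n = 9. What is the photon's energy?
10.2883 eV

The energy levels of a hydrogen-like atom are E_n = -13.6057 Z² eV / n².

Energy at n = 6: E_6 = -13.6057 × 7² / 6² = -18.5188694 eV
Energy at n = 9: E_9 = -13.6057 × 7² / 9² = -8.2306086 eV

The excitation energy is the difference:
ΔE = E_9 - E_6
ΔE = -8.2306086 - (-18.5188694)
ΔE = 10.2883 eV

Since this is positive, energy must be absorbed (photon absorption).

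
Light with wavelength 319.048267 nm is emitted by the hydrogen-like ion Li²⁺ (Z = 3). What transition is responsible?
n = 11 → n = 5

First, find the photon energy from the wavelength (hc = 1239.84 eV·nm):
E = hc/λ = 1239.84 eV·nm / 319.048267 nm = 3.8860578 eV

The energy levels of Li²⁺ satisfy E_n = -13.6057 × 3² / n² eV, so an emission n_i → n_f releases
ΔE = 13.6057 × 3² × (1/n_f² − 1/n_i²) eV.

Setting ΔE equal to the photon energy:
1/n_f² − 1/n_i² = 3.8860578 / (13.6057 × 3²) = 0.031735537

Since 1/n_i² must be positive, we need 1/n_f² > 0.031735537, i.e. n_f ≤ 5. For each allowed n_f, solve n_i = (1/n_f² − 0.031735537)^(−1/2) and check whether it is a whole number:
  n_f = 1: 1/n_i² = 1.000000000 − 0.031735537 = 0.968264463 → n_i = 1.016  (not an integer) ✗
  n_f = 2: 1/n_i² = 0.250000000 − 0.031735537 = 0.218264463 → n_i = 2.140  (not an integer) ✗
  n_f = 3: 1/n_i² = 0.111111111 − 0.031735537 = 0.079375574 → n_i = 3.549  (not an integer) ✗
  n_f = 4: 1/n_i² = 0.062500000 − 0.031735537 = 0.030764463 → n_i = 5.701  (not an integer) ✗
  n_f = 5: 1/n_i² = 0.040000000 − 0.031735537 = 0.008264463 → n_i = 11.000  → integer, n_i = 11 ✓

Only n_f = 5 gives an integer upper level, n_i = 11.

The transition is from n = 11 to n = 5 (emission).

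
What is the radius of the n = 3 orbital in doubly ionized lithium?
0.158753 nm (or 1.587532 Å)

The Bohr radius formula is:
r_n = n² a₀ / Z

where a₀ = 0.052917721 nm is the Bohr radius.

For Li²⁺ (Z = 3) at n = 3:
r_3 = 3² × 0.052917721 nm / 3
r_3 = 9 × 0.052917721 nm / 3
r_3 = 0.4762595 nm / 3
r_3 = 0.158753 nm

The electron orbits at approximately 0.158753 nm from the nucleus.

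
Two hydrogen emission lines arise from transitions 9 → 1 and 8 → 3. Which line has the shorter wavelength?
9 → 1

Calculate the energy for each transition:

Transition 9 → 1:
ΔE₁ = |E_1 - E_9| = |-13.6057/1² - (-13.6057/9²)|
ΔE₁ = |-13.6057000000 - (-0.1679716049)| = 13.4377284 eV

Transition 8 → 3:
ΔE₂ = |E_3 - E_8| = |-13.6057/3² - (-13.6057/8²)|
ΔE₂ = |-1.5117444444 - (-0.2125890625)| = 1.2991554 eV

Since 13.4377284 eV > 1.2991554 eV, the transition 9 → 1 emits the more energetic photon.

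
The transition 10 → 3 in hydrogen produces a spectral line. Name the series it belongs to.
Paschen series

The spectral series in hydrogen are named based on the final (lower) energy level:
- Lyman series: n_final = 1 (ultraviolet)
- Balmer series: n_final = 2 (visible/near-UV)
- Paschen series: n_final = 3 (infrared)
- Brackett series: n_final = 4 (infrared)
- Pfund series: n_final = 5 (far infrared)

Since this transition ends at n = 3, it belongs to the Paschen series.

For reference, this 10 → 3 line has photon energy
ΔE = 13.6057 eV × (1/3² - 1/10²) = 1.37568744 eV,
corresponding to wavelength λ = hc/ΔE = 1239.84 eV·nm / 1.37568744 eV = 901.2512 nm in the infrared region.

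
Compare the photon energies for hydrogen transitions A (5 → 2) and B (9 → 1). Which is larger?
9 → 1

Calculate the energy for each transition:

Transition 5 → 2:
ΔE₁ = |E_2 - E_5| = |-13.6057/2² - (-13.6057/5²)|
ΔE₁ = |-3.4014250000 - (-0.5442280000)| = 2.8571970 eV

Transition 9 → 1:
ΔE₂ = |E_1 - E_9| = |-13.6057/1² - (-13.6057/9²)|
ΔE₂ = |-13.6057000000 - (-0.1679716049)| = 13.4377284 eV

Since 13.4377284 eV > 2.8571970 eV, the transition 9 → 1 emits the more energetic photon.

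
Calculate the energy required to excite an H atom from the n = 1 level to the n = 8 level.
13.393111 eV

The energy levels of a hydrogen-like atom are E_n = -13.6057 eV / n².

Energy at n = 1: E_1 = -13.6057 / 1² = -13.605700000 eV
Energy at n = 8: E_8 = -13.6057 / 8² = -0.212589063 eV

The excitation energy is the difference:
ΔE = E_8 - E_1
ΔE = -0.212589063 - (-13.605700000)
ΔE = 13.393111 eV

Since this is positive, energy must be absorbed (photon absorption).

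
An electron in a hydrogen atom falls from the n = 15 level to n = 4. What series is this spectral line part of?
Brackett series

The spectral series in hydrogen are named based on the final (lower) energy level:
- Lyman series: n_final = 1 (ultraviolet)
- Balmer series: n_final = 2 (visible/near-UV)
- Paschen series: n_final = 3 (infrared)
- Brackett series: n_final = 4 (infrared)
- Pfund series: n_final = 5 (far infrared)

Since this transition ends at n = 4, it belongs to the Brackett series.

For reference, this 15 → 4 line has photon energy
ΔE = 13.6057 eV × (1/4² - 1/15²) = 0.789886472 eV,
corresponding to wavelength λ = hc/ΔE = 1239.84 eV·nm / 0.789886472 eV = 1569.643 nm in the infrared region.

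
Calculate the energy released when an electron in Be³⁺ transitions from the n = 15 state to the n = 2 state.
53.455284 eV

The energy levels are E_n = -13.6057 Z² eV / n².

Energy at n = 15: E_15 = -13.6057 × 4² / 15² = -0.967516444 eV
Energy at n = 2: E_2 = -13.6057 × 4² / 2² = -54.422800000 eV

For emission (electron falling to lower state), the photon energy is:
E_photon = E_15 - E_2 = |-0.967516444 - (-54.422800000)|
E_photon = 53.455284 eV

This energy is carried away by the emitted photon.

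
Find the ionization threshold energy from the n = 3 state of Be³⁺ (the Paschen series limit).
24.188 eV

The series limit corresponds to the transition from n = ∞ to n = 3.
This is the highest energy (shortest wavelength) transition in the Paschen series.

E_∞ = 0 eV
E_3 = -13.6057 × 4² / 3² = -24.188 eV

Energy at series limit:
ΔE = E_∞ - E_3 = 0 - (-24.188) = 24.188 eV

This energy equals the ionization energy from the n = 3 state of Be³⁺.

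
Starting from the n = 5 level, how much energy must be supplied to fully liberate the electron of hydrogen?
0.5442 eV

The ionization energy is the energy needed to remove the electron completely (n → ∞).

For hydrogen, E_n = -13.6057 eV / n².

At n = 5: E_5 = -13.6057 / 5² = -0.5442280 eV
At n = ∞: E_∞ = 0 eV

Ionization energy = E_∞ - E_5 = 0 - (-0.5442280) = 0.5442280 eV
Ionization energy ≈ 0.5442 eV

This is also called the binding energy of the electron in state n = 5.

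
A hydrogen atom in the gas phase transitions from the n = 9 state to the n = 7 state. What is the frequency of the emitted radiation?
2.65243e+13 Hz

First, find the transition energy:
E_9 = -13.6057 / 9² = -0.167971605 eV
E_7 = -13.6057 / 7² = -0.277667347 eV
|ΔE| = |E_7 - E_9| = 0.109695742 eV

Convert to Joules: E = 0.109695742 eV × (1.602177 × 10⁻¹⁹ J/eV) = 1.7575199e-20 J

Using E = hf:
f = E/h = 1.7575199e-20 J / (6.62607 × 10⁻³⁴ J·s)
f = 2.65243e+13 Hz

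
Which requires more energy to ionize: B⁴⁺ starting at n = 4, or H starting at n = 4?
B⁴⁺ at n = 4 (E = -21.25891 eV)

Using E_n = -13.6057 Z² / n² eV:

B⁴⁺ (Z = 5) at n = 4:
E = -13.6057 × 5² / 4² = -13.6057 × 25 / 16 = -21.25890625 eV

H (Z = 1) at n = 4:
E = -13.6057 × 1² / 4² = -13.6057 × 1 / 16 = -0.85035625 eV

Since -21.25890625 eV < -0.85035625 eV,
B⁴⁺ at n = 4 is more tightly bound (requires more energy to ionize).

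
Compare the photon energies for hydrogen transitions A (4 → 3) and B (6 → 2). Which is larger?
6 → 2

Calculate the energy for each transition:

Transition 4 → 3:
ΔE₁ = |E_3 - E_4| = |-13.6057/3² - (-13.6057/4²)|
ΔE₁ = |-1.51174444 - (-0.85035625)| = 0.66139 eV

Transition 6 → 2:
ΔE₂ = |E_2 - E_6| = |-13.6057/2² - (-13.6057/6²)|
ΔE₂ = |-3.40142500 - (-0.37793611)| = 3.02349 eV

Since 3.02349 eV > 0.66139 eV, the transition 6 → 2 emits the more energetic photon.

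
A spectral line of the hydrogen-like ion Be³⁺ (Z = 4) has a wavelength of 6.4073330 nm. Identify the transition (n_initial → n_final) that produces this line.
n = 3 → n = 1

First, find the photon energy from the wavelength (hc = 1239.84 eV·nm):
E = hc/λ = 1239.84 eV·nm / 6.4073330 nm = 193.50329 eV

The energy levels of Be³⁺ satisfy E_n = -13.6057 × 4² / n² eV, so an emission n_i → n_f releases
ΔE = 13.6057 × 4² × (1/n_f² − 1/n_i²) eV.

Setting ΔE equal to the photon energy:
1/n_f² − 1/n_i² = 193.50329 / (13.6057 × 4²) = 0.88888889

Since 1/n_i² must be positive, we need 1/n_f² > 0.88888889, i.e. n_f ≤ 1. For each allowed n_f, solve n_i = (1/n_f² − 0.88888889)^(−1/2) and check whether it is a whole number:
  n_f = 1: 1/n_i² = 1.00000000 − 0.88888889 = 0.11111111 → n_i = 3.000  → integer, n_i = 3 ✓

Only n_f = 1 gives an integer upper level, n_i = 3.

The transition is from n = 3 to n = 1 (emission).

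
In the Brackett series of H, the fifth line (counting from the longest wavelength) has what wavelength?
1816.9225 nm

The lines of a series are numbered from the longest wavelength (smallest ΔE) outward; the fifth line is the transition from n = n_f + 5 to n_f.
The Brackett series has all transitions ending at n_f = 4.

For H, the fifth line (ε-line) is the jump from n = 9 to n = 4:
E_9 = -13.6057 / 9² = -0.1679716049 eV
E_4 = -13.6057 / 4² = -0.8503562500 eV
ΔE = E_9 - E_4 = 0.6823846451 eV

λ = hc/E = 1239.84 eV·nm / 0.6823846451 eV
λ = 1816.9225 nm

This is the ε-line of the Brackett series in H.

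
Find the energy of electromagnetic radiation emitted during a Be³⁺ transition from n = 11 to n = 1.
215.892099 eV

The energy levels are E_n = -13.6057 Z² eV / n².

Energy at n = 11: E_11 = -13.6057 × 4² / 11² = -1.799100826 eV
Energy at n = 1: E_1 = -13.6057 × 4² / 1² = -217.691200000 eV

For emission (electron falling to lower state), the photon energy is:
E_photon = E_11 - E_1 = |-1.799100826 - (-217.691200000)|
E_photon = 215.892099 eV

This energy is carried away by the emitted photon.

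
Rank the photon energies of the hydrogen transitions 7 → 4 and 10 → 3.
10 → 3

Calculate the energy for each transition:

Transition 7 → 4:
ΔE₁ = |E_4 - E_7| = |-13.6057/4² - (-13.6057/7²)|
ΔE₁ = |-0.850356250000 - (-0.277667346939)| = 0.572688903 eV

Transition 10 → 3:
ΔE₂ = |E_3 - E_10| = |-13.6057/3² - (-13.6057/10²)|
ΔE₂ = |-1.511744444444 - (-0.136057000000)| = 1.375687444 eV

Since 1.375687444 eV > 0.572688903 eV, the transition 10 → 3 emits the more energetic photon.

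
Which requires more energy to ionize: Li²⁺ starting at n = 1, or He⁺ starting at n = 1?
Li²⁺ at n = 1 (E = -122.45 eV)

Using E_n = -13.6057 Z² / n² eV:

Li²⁺ (Z = 3) at n = 1:
E = -13.6057 × 3² / 1² = -13.6057 × 9 / 1 = -122.45130 eV

He⁺ (Z = 2) at n = 1:
E = -13.6057 × 2² / 1² = -13.6057 × 4 / 1 = -54.42280 eV

Since -122.45130 eV < -54.42280 eV,
Li²⁺ at n = 1 is more tightly bound (requires more energy to ionize).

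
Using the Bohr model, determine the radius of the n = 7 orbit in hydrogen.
2.5930 nm (or 25.9297 Å)

The Bohr radius formula is:
r_n = n² a₀ / Z

where a₀ = 0.0529177 nm is the Bohr radius.

For H (Z = 1) at n = 7:
r_7 = 7² × 0.0529177 nm / 1
r_7 = 49 × 0.0529177 nm / 1
r_7 = 2.59297 nm / 1
r_7 = 2.5930 nm

The electron orbits at approximately 2.5930 nm from the nucleus.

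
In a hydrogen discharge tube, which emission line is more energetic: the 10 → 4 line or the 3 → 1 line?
3 → 1

Calculate the energy for each transition:

Transition 10 → 4:
ΔE₁ = |E_4 - E_10| = |-13.6057/4² - (-13.6057/10²)|
ΔE₁ = |-0.850356250 - (-0.136057000)| = 0.714299 eV

Transition 3 → 1:
ΔE₂ = |E_1 - E_3| = |-13.6057/1² - (-13.6057/3²)|
ΔE₂ = |-13.605700000 - (-1.511744444)| = 12.093956 eV

Since 12.093956 eV > 0.714299 eV, the transition 3 → 1 emits the more energetic photon.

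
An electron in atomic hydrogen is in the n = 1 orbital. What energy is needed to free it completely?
13.61 eV

The ionization energy is the energy needed to remove the electron completely (n → ∞).

For hydrogen, E_n = -13.6057 eV / n².

At n = 1: E_1 = -13.6057 / 1² = -13.60570 eV
At n = ∞: E_∞ = 0 eV

Ionization energy = E_∞ - E_1 = 0 - (-13.60570) = 13.60570 eV
Ionization energy ≈ 13.61 eV

This is also called the binding energy of the electron in state n = 1.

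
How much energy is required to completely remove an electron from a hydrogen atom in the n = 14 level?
0.069 eV

The ionization energy is the energy needed to remove the electron completely (n → ∞).

For hydrogen, E_n = -13.6057 eV / n².

At n = 14: E_14 = -13.6057 / 14² = -0.069417 eV
At n = ∞: E_∞ = 0 eV

Ionization energy = E_∞ - E_14 = 0 - (-0.069417) = 0.069417 eV
Ionization energy ≈ 0.069 eV

This is also called the binding energy of the electron in state n = 14.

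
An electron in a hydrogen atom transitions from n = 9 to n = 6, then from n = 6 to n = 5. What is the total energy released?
0.37626 eV

The energy levels of hydrogen are E_n = -13.6057 / n² eV.

First transition (9 → 6):
ΔE₁ = |E_6 - E_9|
ΔE₁ = |-0.37793611111 - (-0.16797160494)| = 0.20996451 eV

Second transition (6 → 5):
ΔE₂ = |E_5 - E_6|
ΔE₂ = |-0.54422800000 - (-0.37793611111)| = 0.16629189 eV

Total energy released:
E_total = ΔE₁ + ΔE₂ = 0.20996451 + 0.16629189 = 0.37626 eV

Note: This equals the direct transition 9 → 5: 0.37626 eV ✓
Energy is conserved regardless of the path taken.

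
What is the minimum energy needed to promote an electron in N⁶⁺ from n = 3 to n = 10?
67.40868 eV

The energy levels of a hydrogen-like atom are E_n = -13.6057 Z² eV / n².

Energy at n = 3: E_3 = -13.6057 × 7² / 3² = -74.07547778 eV
Energy at n = 10: E_10 = -13.6057 × 7² / 10² = -6.66679300 eV

The excitation energy is the difference:
ΔE = E_10 - E_3
ΔE = -6.66679300 - (-74.07547778)
ΔE = 67.40868 eV

Since this is positive, energy must be absorbed (photon absorption).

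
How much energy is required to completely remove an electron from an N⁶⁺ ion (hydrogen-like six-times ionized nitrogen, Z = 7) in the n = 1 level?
666.679 eV

The ionization energy is the energy needed to remove the electron completely (n → ∞).

For a hydrogen-like ion with Z = 7, E_n = -13.6057 Z² / n² eV.

At n = 1: E_1 = -13.6057 × 7² / 1² = -666.679300 eV
At n = ∞: E_∞ = 0 eV

Ionization energy = E_∞ - E_1 = 0 - (-666.679300) = 666.679300 eV
Ionization energy ≈ 666.679 eV

This is also called the binding energy of the electron in state n = 1.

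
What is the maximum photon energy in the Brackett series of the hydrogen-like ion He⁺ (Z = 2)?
3.401 eV

The series limit corresponds to the transition from n = ∞ to n = 4.
This is the highest energy (shortest wavelength) transition in the Brackett series.

E_∞ = 0 eV
E_4 = -13.6057 × 2² / 4² = -3.401 eV

Energy at series limit:
ΔE = E_∞ - E_4 = 0 - (-3.401) = 3.401 eV

This energy equals the ionization energy from the n = 4 state of He⁺.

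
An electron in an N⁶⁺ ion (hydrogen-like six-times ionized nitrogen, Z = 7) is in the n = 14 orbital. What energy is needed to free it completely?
3.401425 eV

The ionization energy is the energy needed to remove the electron completely (n → ∞).

For a hydrogen-like ion with Z = 7, E_n = -13.6057 Z² / n² eV.

At n = 14: E_14 = -13.6057 × 7² / 14² = -3.401425000 eV
At n = ∞: E_∞ = 0 eV

Ionization energy = E_∞ - E_14 = 0 - (-3.401425000) = 3.401425000 eV
Ionization energy ≈ 3.401425 eV

This is also called the binding energy of the electron in state n = 14.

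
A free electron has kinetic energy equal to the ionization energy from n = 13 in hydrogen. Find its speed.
1.68284e+05 m/s (or 0.056134% of c)

The binding energy at n = 13 for hydrogen is:
E_13 = -13.6057/13² = -0.0805071006 eV
|E_13| = 0.0805071006 eV

Convert to Joules:
KE = 0.0805071006 eV × (1.602177 × 10⁻¹⁹ J/eV) = 1.2898662e-20 J

Using KE = ½mv²:
v = √(2·KE/m_e)
v = √(2 × 1.2898662e-20 J / 9.10938 × 10⁻³¹ kg)
v = 1.68284e+05 m/s

This is approximately 0.056134% the speed of light.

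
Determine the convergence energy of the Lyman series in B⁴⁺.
340.142500 eV

The series limit corresponds to the transition from n = ∞ to n = 1.
This is the highest energy (shortest wavelength) transition in the Lyman series.

E_∞ = 0 eV
E_1 = -13.6057 × 5² / 1² = -340.142500 eV

Energy at series limit:
ΔE = E_∞ - E_1 = 0 - (-340.142500) = 340.142500 eV

This energy equals the ionization energy from the n = 1 state of B⁴⁺.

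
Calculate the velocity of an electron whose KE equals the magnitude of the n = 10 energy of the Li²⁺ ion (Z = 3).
6.56308e+05 m/s (or 0.21892% of c)

The binding energy at n = 10 for Li²⁺ is:
E_10 = -13.6057 × 3²/10² = -1.22451300 eV
|E_10| = 1.22451300 eV

Convert to Joules:
KE = 1.22451300 eV × (1.602177 × 10⁻¹⁹ J/eV) = 1.9618866e-19 J

Using KE = ½mv²:
v = √(2·KE/m_e)
v = √(2 × 1.9618866e-19 J / 9.10938 × 10⁻³¹ kg)
v = 6.56308e+05 m/s

This is approximately 0.21892% the speed of light.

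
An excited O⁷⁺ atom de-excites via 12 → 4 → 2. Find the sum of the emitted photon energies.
211.6442 eV

The energy levels of O⁷⁺ are E_n = -13.6057 × 8² / n² eV.

First transition (12 → 4):
ΔE₁ = |E_4 - E_12|
ΔE₁ = |-54.4228000000 - (-6.0469777778)| = 48.3758222 eV

Second transition (4 → 2):
ΔE₂ = |E_2 - E_4|
ΔE₂ = |-217.6912000000 - (-54.4228000000)| = 163.2684000 eV

Total energy released:
E_total = ΔE₁ + ΔE₂ = 48.3758222 + 163.2684000 = 211.6442 eV

Note: This equals the direct transition 12 → 2: 211.6442 eV ✓
Energy is conserved regardless of the path taken.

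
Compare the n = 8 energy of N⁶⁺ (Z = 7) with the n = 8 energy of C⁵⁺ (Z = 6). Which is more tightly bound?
N⁶⁺ at n = 8 (E = -10.41686 eV)

Using E_n = -13.6057 Z² / n² eV:

N⁶⁺ (Z = 7) at n = 8:
E = -13.6057 × 7² / 8² = -13.6057 × 49 / 64 = -10.41686406 eV

C⁵⁺ (Z = 6) at n = 8:
E = -13.6057 × 6² / 8² = -13.6057 × 36 / 64 = -7.65320625 eV

Since -10.41686406 eV < -7.65320625 eV,
N⁶⁺ at n = 8 is more tightly bound (requires more energy to ionize).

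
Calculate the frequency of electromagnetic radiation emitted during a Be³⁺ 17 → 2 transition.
1.2977e+16 Hz

First, find the transition energy:
E_17 = -13.6057 × 4² / 17² = -0.753257 eV
E_2 = -13.6057 × 4² / 2² = -54.422800 eV
|ΔE| = |E_2 - E_17| = 53.669543 eV

Convert to Joules: E = 53.669543 eV × (1.602177 × 10⁻¹⁹ J/eV) = 8.598811e-18 J

Using E = hf:
f = E/h = 8.598811e-18 J / (6.62607 × 10⁻³⁴ J·s)
f = 1.2977e+16 Hz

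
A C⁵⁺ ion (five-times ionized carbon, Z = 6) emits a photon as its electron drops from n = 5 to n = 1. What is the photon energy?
470.21 eV

The energy levels are E_n = -13.6057 Z² eV / n².

Energy at n = 5: E_5 = -13.6057 × 6² / 5² = -19.59221 eV
Energy at n = 1: E_1 = -13.6057 × 6² / 1² = -489.80520 eV

For emission (electron falling to lower state), the photon energy is:
E_photon = E_5 - E_1 = |-19.59221 - (-489.80520)|
E_photon = 470.21 eV

This energy is carried away by the emitted photon.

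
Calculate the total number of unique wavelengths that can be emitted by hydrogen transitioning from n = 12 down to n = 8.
10

The electron can occupy levels n = 8, 9, ..., 12 during de-excitation — that is m = 12 - 8 + 1 = 5 distinct levels.

The number of distinct spectral lines equals the number of ways to choose 2 of these m levels (each pair gives one possible emission transition):

Number of lines = m(m-1)/2 = 5×4/2 = 10

These correspond to all possible transitions between the 5 levels:
12 → 11, 12 → 10, 12 → 9, 12 → 8, 11 → 10, 11 → 9, 11 → 8, 10 → 9...

Each transition produces a photon with a unique energy (and thus wavelength). This count does not depend on Z.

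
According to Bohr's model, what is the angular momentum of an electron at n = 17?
1.79277e-33 J·s (or 17ℏ)

In the Bohr model, angular momentum is quantized:
L = nℏ

where ℏ = h/(2π) = 1.0545718e-34 J·s

For n = 17:
L = 17 × 1.0545718e-34 J·s
L = 1.79277e-33 J·s

This can also be written as L = 17ℏ.
The angular momentum is an integer multiple of the reduced Planck constant.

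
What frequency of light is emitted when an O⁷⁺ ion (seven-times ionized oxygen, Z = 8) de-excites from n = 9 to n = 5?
5.82262e+15 Hz

First, find the transition energy:
E_9 = -13.6057 × 8² / 9² = -10.7501827 eV
E_5 = -13.6057 × 8² / 5² = -34.8305920 eV
|ΔE| = |E_5 - E_9| = 24.0804093 eV

Convert to Joules: E = 24.0804093 eV × (1.602177 × 10⁻¹⁹ J/eV) = 3.8581078e-18 J

Using E = hf:
f = E/h = 3.8581078e-18 J / (6.62607 × 10⁻³⁴ J·s)
f = 5.82262e+15 Hz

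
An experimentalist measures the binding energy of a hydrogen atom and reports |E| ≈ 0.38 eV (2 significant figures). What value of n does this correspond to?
n = 6

The exact energy levels follow E_n = -13.6057 eV / n².

The measured value (-0.38 eV) is reported to only 2 significant figures, so we must test candidate n values and see which one matches to that precision.

Candidate energies:
  n = 4:  E = -13.6057/4² = -0.85036 eV
  n = 5:  E = -13.6057/5² = -0.54423 eV
  n = 6:  E = -13.6057/6² = -0.37794 eV  ← matches
  n = 7:  E = -13.6057/7² = -0.27767 eV
  n = 8:  E = -13.6057/8² = -0.21259 eV

Checking against the measurement of -0.38 eV (2 sig figs), only n = 6 agrees:
E_6 = -0.37794 eV, which rounds to -0.38 eV ✓

Therefore n = 6.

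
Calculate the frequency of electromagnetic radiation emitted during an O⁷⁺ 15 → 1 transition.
2.096e+17 Hz

First, find the transition energy:
E_15 = -13.6057 × 8² / 15² = -3.8701 eV
E_1 = -13.6057 × 8² / 1² = -870.7648 eV
|ΔE| = |E_1 - E_15| = 866.8947 eV

Convert to Joules: E = 866.8947 eV × (1.602177 × 10⁻¹⁹ J/eV) = 1.38892e-16 J

Using E = hf:
f = E/h = 1.38892e-16 J / (6.62607 × 10⁻³⁴ J·s)
f = 2.096e+17 Hz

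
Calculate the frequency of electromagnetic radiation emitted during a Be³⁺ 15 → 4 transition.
3.0559e+15 Hz

First, find the transition energy:
E_15 = -13.6057 × 4² / 15² = -0.967516 eV
E_4 = -13.6057 × 4² / 4² = -13.605700 eV
|ΔE| = |E_4 - E_15| = 12.638184 eV

Convert to Joules: E = 12.638184 eV × (1.602177 × 10⁻¹⁹ J/eV) = 2.024861e-18 J

Using E = hf:
f = E/h = 2.024861e-18 J / (6.62607 × 10⁻³⁴ J·s)
f = 3.0559e+15 Hz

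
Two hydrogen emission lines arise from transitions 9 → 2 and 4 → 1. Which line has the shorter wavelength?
4 → 1

Calculate the energy for each transition:

Transition 9 → 2:
ΔE₁ = |E_2 - E_9| = |-13.6057/2² - (-13.6057/9²)|
ΔE₁ = |-3.40142500 - (-0.16797160)| = 3.23345 eV

Transition 4 → 1:
ΔE₂ = |E_1 - E_4| = |-13.6057/1² - (-13.6057/4²)|
ΔE₂ = |-13.60570000 - (-0.85035625)| = 12.75534 eV

Since 12.75534 eV > 3.23345 eV, the transition 4 → 1 emits the more energetic photon.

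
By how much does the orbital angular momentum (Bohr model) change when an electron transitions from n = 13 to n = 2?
1.160e-33 J·s (or 11ℏ)

In the Bohr model, L_n = nℏ where ℏ = 1.05457e-34 J·s.

L_13 = 13ℏ = 1.37094e-33 J·s
L_2 = 2ℏ = 2.10914e-34 J·s

ΔL = L_13 - L_2 = (13 - 2)ℏ = 11ℏ
ΔL = 11 × 1.05457e-34 J·s = 1.160e-33 J·s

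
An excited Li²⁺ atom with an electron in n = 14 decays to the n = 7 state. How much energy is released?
1.87 eV

The energy levels are E_n = -13.6057 Z² eV / n².

Energy at n = 14: E_14 = -13.6057 × 3² / 14² = -0.62475 eV
Energy at n = 7: E_7 = -13.6057 × 3² / 7² = -2.49901 eV

For emission (electron falling to lower state), the photon energy is:
E_photon = E_14 - E_7 = |-0.62475 - (-2.49901)|
E_photon = 1.87 eV

This energy is carried away by the emitted photon.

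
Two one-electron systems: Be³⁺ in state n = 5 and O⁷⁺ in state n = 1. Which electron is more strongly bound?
O⁷⁺ at n = 1 (E = -870.76480 eV)

Using E_n = -13.6057 Z² / n² eV:

Be³⁺ (Z = 4) at n = 5:
E = -13.6057 × 4² / 5² = -13.6057 × 16 / 25 = -8.70764800 eV

O⁷⁺ (Z = 8) at n = 1:
E = -13.6057 × 8² / 1² = -13.6057 × 64 / 1 = -870.76480000 eV

Since -870.76480000 eV < -8.70764800 eV,
O⁷⁺ at n = 1 is more tightly bound (requires more energy to ionize).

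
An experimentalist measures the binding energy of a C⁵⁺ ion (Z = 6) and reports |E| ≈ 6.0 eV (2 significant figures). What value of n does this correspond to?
n = 9

The exact energy levels follow E_n = -13.6057 Z² / n² eV with Z = 6.

The measured value (-6.0 eV) is reported to only 2 significant figures, so we must test candidate n values and see which one matches to that precision.

Candidate energies:
  n = 7:  E = -13.6057 × 6² / 7² = -9.99602 eV
  n = 8:  E = -13.6057 × 6² / 8² = -7.65321 eV
  n = 9:  E = -13.6057 × 6² / 9² = -6.04698 eV  ← matches
  n = 10:  E = -13.6057 × 6² / 10² = -4.89805 eV
  n = 11:  E = -13.6057 × 6² / 11² = -4.04798 eV

Checking against the measurement of -6.0 eV (2 sig figs), only n = 9 agrees:
E_9 = -6.04698 eV, which rounds to -6.0 eV ✓

Therefore n = 9.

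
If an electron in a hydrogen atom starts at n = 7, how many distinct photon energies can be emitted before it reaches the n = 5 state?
3

The electron can occupy levels n = 5, 6, ..., 7 during de-excitation — that is m = 7 - 5 + 1 = 3 distinct levels.

The number of distinct spectral lines equals the number of ways to choose 2 of these m levels (each pair gives one possible emission transition):

Number of lines = m(m-1)/2 = 3×2/2 = 3

These correspond to all possible transitions between the 3 levels:
7 → 6, 7 → 5, 6 → 5

Each transition produces a photon with a unique energy (and thus wavelength). This count does not depend on Z.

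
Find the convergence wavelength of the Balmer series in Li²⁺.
40.500673 nm

The series limit corresponds to the transition from n = ∞ to n = 2.
This is the highest energy (shortest wavelength) transition in the Balmer series.

E_∞ = 0 eV
E_2 = -13.6057 × 3² / 2² = -30.61282500 eV

Energy at series limit:
ΔE = E_∞ - E_2 = 0 - (-30.61282500) = 30.61282500 eV
λ = hc/E = 1239.84 eV·nm / 30.61282500 eV = 40.500673 nm

This energy equals the ionization energy from the n = 2 state of Li²⁺.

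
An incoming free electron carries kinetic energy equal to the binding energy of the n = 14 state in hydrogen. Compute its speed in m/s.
1.5626e+05 m/s (or 0.052124% of c)

The binding energy at n = 14 for hydrogen is:
E_14 = -13.6057/14² = -0.069416837 eV
|E_14| = 0.069416837 eV

Convert to Joules:
KE = 0.069416837 eV × (1.602177 × 10⁻¹⁹ J/eV) = 1.112181e-20 J

Using KE = ½mv²:
v = √(2·KE/m_e)
v = √(2 × 1.112181e-20 J / 9.10938 × 10⁻³¹ kg)
v = 1.5626e+05 m/s

This is approximately 0.052124% the speed of light.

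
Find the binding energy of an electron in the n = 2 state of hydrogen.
3.4014 eV

The ionization energy is the energy needed to remove the electron completely (n → ∞).

For hydrogen, E_n = -13.6057 eV / n².

At n = 2: E_2 = -13.6057 / 2² = -3.4014250 eV
At n = ∞: E_∞ = 0 eV

Ionization energy = E_∞ - E_2 = 0 - (-3.4014250) = 3.4014250 eV
Ionization energy ≈ 3.4014 eV

This is also called the binding energy of the electron in state n = 2.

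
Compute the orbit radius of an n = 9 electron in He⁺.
2.1432 nm (or 21.4317 Å)

The Bohr radius formula is:
r_n = n² a₀ / Z

where a₀ = 0.0529177 nm is the Bohr radius.

For He⁺ (Z = 2) at n = 9:
r_9 = 9² × 0.0529177 nm / 2
r_9 = 81 × 0.0529177 nm / 2
r_9 = 4.28633 nm / 2
r_9 = 2.1432 nm

The electron orbits at approximately 2.1432 nm from the nucleus.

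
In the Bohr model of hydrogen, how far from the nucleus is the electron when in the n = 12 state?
7.6202 nm (or 76.2015 Å)

The Bohr radius formula is:
r_n = n² a₀ / Z

where a₀ = 0.0529177 nm is the Bohr radius.

For H (Z = 1) at n = 12:
r_12 = 12² × 0.0529177 nm / 1
r_12 = 144 × 0.0529177 nm / 1
r_12 = 7.62015 nm / 1
r_12 = 7.6202 nm

The electron orbits at approximately 7.6202 nm from the nucleus.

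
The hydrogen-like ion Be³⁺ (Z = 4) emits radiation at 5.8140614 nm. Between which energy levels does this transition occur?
n = 7 → n = 1

First, find the photon energy from the wavelength (hc = 1239.84 eV·nm):
E = hc/λ = 1239.84 eV·nm / 5.8140614 nm = 213.24852 eV

The energy levels of Be³⁺ satisfy E_n = -13.6057 × 4² / n² eV, so an emission n_i → n_f releases
ΔE = 13.6057 × 4² × (1/n_f² − 1/n_i²) eV.

Setting ΔE equal to the photon energy:
1/n_f² − 1/n_i² = 213.24852 / (13.6057 × 4²) = 0.97959183

Since 1/n_i² must be positive, we need 1/n_f² > 0.97959183, i.e. n_f ≤ 1. For each allowed n_f, solve n_i = (1/n_f² − 0.97959183)^(−1/2) and check whether it is a whole number:
  n_f = 1: 1/n_i² = 1.00000000 − 0.97959183 = 0.02040817 → n_i = 7.000  → integer, n_i = 7 ✓

Only n_f = 1 gives an integer upper level, n_i = 7.

The transition is from n = 7 to n = 1 (emission).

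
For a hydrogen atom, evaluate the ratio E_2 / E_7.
12.25

Using E_n = -13.6057 Z² / n² eV with Z = 1:

E_2 = -13.6057 / 2² = -13.6057 / 4 = -3.40142500 eV
E_7 = -13.6057 / 7² = -13.6057 / 49 = -0.27766735 eV

The ratio is:
E_2/E_7 = (-3.40142500) / (-0.27766735)
E_2/E_7 = (-13.6057/4) / (-13.6057/49)
E_2/E_7 = 49/4
E_2/E_7 = 12.25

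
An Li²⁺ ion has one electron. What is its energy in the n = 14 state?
-0.625 eV

For hydrogen-like ions, the energy levels scale with Z²:
E_n = -13.6057 Z² / n² eV

For Li²⁺ (Z = 3) at n = 14:
E_14 = -13.6057 × 3² / 14²
E_14 = -13.6057 × 9 / 196
E_14 = -122.4513 / 196
E_14 = -0.625 eV

The energy is 9 times more negative than hydrogen at the same n due to the stronger nuclear charge.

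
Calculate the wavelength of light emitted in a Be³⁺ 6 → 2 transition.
25.629332 nm

First, find the transition energy using E_n = -13.6057 Z² / n² eV:
E_6 = -13.6057 × 4² / 6² = -6.04697778 eV
E_2 = -13.6057 × 4² / 2² = -54.42280000 eV

Photon energy: |ΔE| = |E_2 - E_6| = 48.37582222 eV

Convert to wavelength using E = hc/λ with hc = 1239.84 eV·nm:
λ = hc/E = 1239.84 eV·nm / 48.37582222 eV
λ = 25.629332 nm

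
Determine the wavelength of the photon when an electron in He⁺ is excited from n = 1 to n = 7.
23.256 nm

First, find the transition energy using E_n = -13.6057 Z² / n² eV:
E_1 = -13.6057 × 2² / 1² = -54.42280 eV
E_7 = -13.6057 × 2² / 7² = -1.11067 eV

Photon energy: |ΔE| = |E_7 - E_1| = 53.31213 eV

Convert to wavelength using E = hc/λ with hc = 1239.84 eV·nm:
λ = hc/E = 1239.84 eV·nm / 53.31213 eV
λ = 23.256 nm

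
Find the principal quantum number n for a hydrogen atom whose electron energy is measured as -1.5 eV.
n = 3

The exact energy levels follow E_n = -13.6057 eV / n².

The measured value (-1.5 eV) is reported to only 2 significant figures, so we must test candidate n values and see which one matches to that precision.

Candidate energies:
  n = 1:  E = -13.6057/1² = -13.60570 eV
  n = 2:  E = -13.6057/2² = -3.40143 eV
  n = 3:  E = -13.6057/3² = -1.51174 eV  ← matches
  n = 4:  E = -13.6057/4² = -0.85036 eV
  n = 5:  E = -13.6057/5² = -0.54423 eV

Checking against the measurement of -1.5 eV (2 sig figs), only n = 3 agrees:
E_3 = -1.51174 eV, which rounds to -1.5 eV ✓

Therefore n = 3.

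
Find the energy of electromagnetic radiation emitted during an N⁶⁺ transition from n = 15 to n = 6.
15.556 eV

The energy levels are E_n = -13.6057 Z² eV / n².

Energy at n = 15: E_15 = -13.6057 × 7² / 15² = -2.963019 eV
Energy at n = 6: E_6 = -13.6057 × 7² / 6² = -18.518869 eV

For emission (electron falling to lower state), the photon energy is:
E_photon = E_15 - E_6 = |-2.963019 - (-18.518869)|
E_photon = 15.556 eV

This energy is carried away by the emitted photon.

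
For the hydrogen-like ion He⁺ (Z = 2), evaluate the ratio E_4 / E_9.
5.06250

Using E_n = -13.6057 Z² / n² eV with Z = 2:

E_4 = -13.6057 × 2² / 4² = -54.4228 / 16 = -3.40142500000 eV
E_9 = -13.6057 × 2² / 9² = -54.4228 / 81 = -0.67188641975 eV

The ratio is:
E_4/E_9 = (-3.40142500000) / (-0.67188641975)
E_4/E_9 = (-54.4228/16) / (-54.4228/81)
E_4/E_9 = 81/16
E_4/E_9 = 5.06250
(Note: the Z² factors cancel in the ratio.)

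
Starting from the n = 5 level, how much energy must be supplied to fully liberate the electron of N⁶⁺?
26.667172 eV

The ionization energy is the energy needed to remove the electron completely (n → ∞).

For a hydrogen-like ion with Z = 7, E_n = -13.6057 Z² / n² eV.

At n = 5: E_5 = -13.6057 × 7² / 5² = -26.667172000 eV
At n = ∞: E_∞ = 0 eV

Ionization energy = E_∞ - E_5 = 0 - (-26.667172000) = 26.667172000 eV
Ionization energy ≈ 26.667172 eV

This is also called the binding energy of the electron in state n = 5.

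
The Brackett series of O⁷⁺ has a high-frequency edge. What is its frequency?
1.31594e+16 Hz

The series limit corresponds to the transition from n = ∞ to n = 4.
This is the highest energy (shortest wavelength) transition in the Brackett series.

E_∞ = 0 eV
E_4 = -13.6057 × 8² / 4² = -54.42280000 eV

Energy at series limit:
ΔE = E_∞ - E_4 = 0 - (-54.42280000) = 54.42280000 eV
E = 54.42280000 eV × (1.602177 × 10⁻¹⁹ J/eV) = 8.7194958e-18 J
f = E/h = 8.7194958e-18 J / (6.62607 × 10⁻³⁴ J·s) = 1.31594e+16 Hz

This energy equals the ionization energy from the n = 4 state of O⁷⁺.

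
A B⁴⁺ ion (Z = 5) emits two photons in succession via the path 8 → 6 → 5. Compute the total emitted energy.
8.29 eV

The energy levels of B⁴⁺ are E_n = -13.6057 × 5² / n² eV.

First transition (8 → 6):
ΔE₁ = |E_6 - E_8|
ΔE₁ = |-9.44840278 - (-5.31472656)| = 4.13368 eV

Second transition (6 → 5):
ΔE₂ = |E_5 - E_6|
ΔE₂ = |-13.60570000 - (-9.44840278)| = 4.15730 eV

Total energy released:
E_total = ΔE₁ + ΔE₂ = 4.13368 + 4.15730 = 8.29 eV

Note: This equals the direct transition 8 → 5: 8.29 eV ✓
Energy is conserved regardless of the path taken.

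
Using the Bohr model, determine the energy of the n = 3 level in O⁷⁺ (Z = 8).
-96.7516 eV

For hydrogen-like ions, the energy levels scale with Z²:
E_n = -13.6057 Z² / n² eV

For O⁷⁺ (Z = 8) at n = 3:
E_3 = -13.6057 × 8² / 3²
E_3 = -13.6057 × 64 / 9
E_3 = -870.7648 / 9
E_3 = -96.7516 eV

The energy is 64 times more negative than hydrogen at the same n due to the stronger nuclear charge.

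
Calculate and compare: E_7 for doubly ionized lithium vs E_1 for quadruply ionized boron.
B⁴⁺ at n = 1 (E = -340.143 eV)

Using E_n = -13.6057 Z² / n² eV:

Li²⁺ (Z = 3) at n = 7:
E = -13.6057 × 3² / 7² = -13.6057 × 9 / 49 = -2.499006 eV

B⁴⁺ (Z = 5) at n = 1:
E = -13.6057 × 5² / 1² = -13.6057 × 25 / 1 = -340.142500 eV

Since -340.142500 eV < -2.499006 eV,
B⁴⁺ at n = 1 is more tightly bound (requires more energy to ionize).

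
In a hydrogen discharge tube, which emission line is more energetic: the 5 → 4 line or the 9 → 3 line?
9 → 3

Calculate the energy for each transition:

Transition 5 → 4:
ΔE₁ = |E_4 - E_5| = |-13.6057/4² - (-13.6057/5²)|
ΔE₁ = |-0.85035625 - (-0.54422800)| = 0.30613 eV

Transition 9 → 3:
ΔE₂ = |E_3 - E_9| = |-13.6057/3² - (-13.6057/9²)|
ΔE₂ = |-1.51174444 - (-0.16797160)| = 1.34377 eV

Since 1.34377 eV > 0.30613 eV, the transition 9 → 3 emits the more energetic photon.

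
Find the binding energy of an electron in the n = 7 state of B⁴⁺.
6.94168 eV

The ionization energy is the energy needed to remove the electron completely (n → ∞).

For a hydrogen-like ion with Z = 5, E_n = -13.6057 Z² / n² eV.

At n = 7: E_7 = -13.6057 × 5² / 7² = -6.94168367 eV
At n = ∞: E_∞ = 0 eV

Ionization energy = E_∞ - E_7 = 0 - (-6.94168367) = 6.94168367 eV
Ionization energy ≈ 6.94168 eV

This is also called the binding energy of the electron in state n = 7.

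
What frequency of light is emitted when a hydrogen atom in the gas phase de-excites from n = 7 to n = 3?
2.9840e+14 Hz

First, find the transition energy:
E_7 = -13.6057 / 7² = -0.27766735 eV
E_3 = -13.6057 / 3² = -1.51174444 eV
|ΔE| = |E_3 - E_7| = 1.23407709 eV

Convert to Joules: E = 1.23407709 eV × (1.602177 × 10⁻¹⁹ J/eV) = 1.977210e-19 J

Using E = hf:
f = E/h = 1.977210e-19 J / (6.62607 × 10⁻³⁴ J·s)
f = 2.9840e+14 Hz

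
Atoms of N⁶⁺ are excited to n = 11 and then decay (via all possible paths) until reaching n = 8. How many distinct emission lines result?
6

The electron can occupy levels n = 8, 9, ..., 11 during de-excitation — that is m = 11 - 8 + 1 = 4 distinct levels.

The number of distinct spectral lines equals the number of ways to choose 2 of these m levels (each pair gives one possible emission transition):

Number of lines = m(m-1)/2 = 4×3/2 = 6

These correspond to all possible transitions between the 4 levels:
11 → 10, 11 → 9, 11 → 8, 10 → 9, 10 → 8, 9 → 8

Each transition produces a photon with a unique energy (and thus wavelength). This count does not depend on Z.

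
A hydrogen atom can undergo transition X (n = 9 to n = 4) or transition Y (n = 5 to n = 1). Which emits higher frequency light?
5 → 1

Calculate the energy for each transition:

Transition 9 → 4:
ΔE₁ = |E_4 - E_9| = |-13.6057/4² - (-13.6057/9²)|
ΔE₁ = |-0.8503562500 - (-0.1679716049)| = 0.6823846 eV

Transition 5 → 1:
ΔE₂ = |E_1 - E_5| = |-13.6057/1² - (-13.6057/5²)|
ΔE₂ = |-13.6057000000 - (-0.5442280000)| = 13.0614720 eV

Since 13.0614720 eV > 0.6823846 eV, the transition 5 → 1 emits the more energetic photon.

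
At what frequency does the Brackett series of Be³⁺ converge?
3.29e+15 Hz

The series limit corresponds to the transition from n = ∞ to n = 4.
This is the highest energy (shortest wavelength) transition in the Brackett series.

E_∞ = 0 eV
E_4 = -13.6057 × 4² / 4² = -13.60570 eV

Energy at series limit:
ΔE = E_∞ - E_4 = 0 - (-13.60570) = 13.60570 eV
E = 13.60570 eV × (1.602177 × 10⁻¹⁹ J/eV) = 2.1799e-18 J
f = E/h = 2.1799e-18 J / (6.62607 × 10⁻³⁴ J·s) = 3.29e+15 Hz

This energy equals the ionization energy from the n = 4 state of Be³⁺.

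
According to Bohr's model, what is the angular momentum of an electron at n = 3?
3.1637e-34 J·s (or 3ℏ)

In the Bohr model, angular momentum is quantized:
L = nℏ

where ℏ = h/(2π) = 1.054572e-34 J·s

For n = 3:
L = 3 × 1.054572e-34 J·s
L = 3.1637e-34 J·s

This can also be written as L = 3ℏ.
The angular momentum is an integer multiple of the reduced Planck constant.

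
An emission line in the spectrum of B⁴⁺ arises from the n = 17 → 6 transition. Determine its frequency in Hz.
2.000e+15 Hz

First, find the transition energy:
E_17 = -13.6057 × 5² / 17² = -1.176964 eV
E_6 = -13.6057 × 5² / 6² = -9.448403 eV
|ΔE| = |E_6 - E_17| = 8.271439 eV

Convert to Joules: E = 8.271439 eV × (1.602177 × 10⁻¹⁹ J/eV) = 1.32523e-18 J

Using E = hf:
f = E/h = 1.32523e-18 J / (6.62607 × 10⁻³⁴ J·s)
f = 2.000e+15 Hz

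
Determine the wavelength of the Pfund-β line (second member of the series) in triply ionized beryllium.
290.703069 nm

The lines of a series are numbered from the longest wavelength (smallest ΔE) outward; the second line is the transition from n = n_f + 2 to n_f.
The Pfund series has all transitions ending at n_f = 5.

For Be³⁺ (Z = 4), the second line (β-line) is the jump from n = 7 to n = 5:
E_7 = -13.6057 × 4² / 7² = -4.4426775510 eV
E_5 = -13.6057 × 4² / 5² = -8.7076480000 eV
ΔE = E_7 - E_5 = 4.2649704490 eV

λ = hc/E = 1239.84 eV·nm / 4.2649704490 eV
λ = 290.703069 nm

This is the β-line of the Pfund series in Be³⁺.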